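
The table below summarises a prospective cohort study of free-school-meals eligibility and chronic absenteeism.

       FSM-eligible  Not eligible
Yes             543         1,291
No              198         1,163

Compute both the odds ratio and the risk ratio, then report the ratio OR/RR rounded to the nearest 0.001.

1.774

Reading the table with exposure as columns: a = 543 (FSM-eligible, case), b = 198 (FSM-eligible, non-case), c = 1291 (Not eligible, case), d = 1163.
OR = (543·1163)/(198·1291) = 631509/255618 = 2.47052
Risk in exposed = 543/741 = 0.73279; risk in unexposed = 1291/2454 = 0.52608; RR = 1.39293
OR/RR = 2.47052 / 1.39293 = 1.77361
The outcome is not rare, so the OR lies further from 1 than the RR.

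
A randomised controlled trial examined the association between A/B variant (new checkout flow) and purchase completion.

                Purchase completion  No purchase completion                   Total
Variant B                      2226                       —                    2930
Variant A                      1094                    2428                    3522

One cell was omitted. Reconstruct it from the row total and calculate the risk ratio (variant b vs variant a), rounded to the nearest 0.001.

2.446

The missing cell is in the exposed row: 2930 − 2226 = 704.
So a = 2226, b = 704, c = 1094, d = 2428.
RR = [a/(a+b)] / [c/(c+d)] = (2226/2930) / (1094/3522) = 0.75973/0.31062 = 2.44585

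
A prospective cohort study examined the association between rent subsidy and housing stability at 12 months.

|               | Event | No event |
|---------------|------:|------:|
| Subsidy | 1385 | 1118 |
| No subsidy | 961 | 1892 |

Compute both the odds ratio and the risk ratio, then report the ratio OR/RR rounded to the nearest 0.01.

Cells: a = 1385, b = 1118, c = 961, d = 1892.
OR = (1385·1892)/(1118·961) = 2620420/1074398 = 2.43897
Risk in exposed = 1385/2503 = 0.55334; risk in unexposed = 961/2853 = 0.33684; RR = 1.64273
OR/RR = 2.43897 / 1.64273 = 1.48470
The outcome is not rare, so the OR lies further from 1 than the RR.

1.48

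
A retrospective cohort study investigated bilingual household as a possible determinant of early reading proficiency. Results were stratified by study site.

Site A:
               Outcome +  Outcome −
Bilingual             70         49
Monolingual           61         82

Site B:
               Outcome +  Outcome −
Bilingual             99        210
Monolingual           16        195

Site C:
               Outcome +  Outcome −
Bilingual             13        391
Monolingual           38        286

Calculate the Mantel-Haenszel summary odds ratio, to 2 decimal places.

1.68

OR_MH = Σ(aᵢdᵢ/nᵢ) / Σ(bᵢcᵢ/nᵢ), where nᵢ is the stratum total.
Stratum 1 (Site A): n = 262; a·d/n = 70·82/262 = 21.9084; b·c/n = 49·61/262 = 11.4084
Stratum 2 (Site B): n = 520; a·d/n = 99·195/520 = 37.1250; b·c/n = 210·16/520 = 6.4615
Stratum 3 (Site C): n = 728; a·d/n = 13·286/728 = 5.1071; b·c/n = 391·38/728 = 20.4093
OR_MH = (21.9084 + 37.1250 + 5.1071) / (11.4084 + 6.4615 + 20.4093) = 64.1405 / 38.2793 = 1.67559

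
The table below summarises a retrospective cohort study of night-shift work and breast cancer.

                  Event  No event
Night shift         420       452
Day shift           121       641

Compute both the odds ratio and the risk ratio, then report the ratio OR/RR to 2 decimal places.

1.62

Cells: a = 420, b = 452, c = 121, d = 641.
OR = (420·641)/(452·121) = 269220/54692 = 4.92247
Risk in exposed = 420/872 = 0.48165; risk in unexposed = 121/762 = 0.15879; RR = 3.03321
OR/RR = 4.92247 / 3.03321 = 1.62286
The outcome is not rare, so the OR lies further from 1 than the RR.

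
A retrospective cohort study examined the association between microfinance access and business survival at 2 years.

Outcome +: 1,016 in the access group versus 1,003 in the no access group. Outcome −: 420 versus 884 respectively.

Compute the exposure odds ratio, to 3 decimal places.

2.132

From the description: a = 1016, b = 420, c = 1003, d = 884.
OR = (a·d)/(b·c) = (1016 × 884) / (420 × 1003) = 898144 / 421260 = 2.13204
The odds of business survival at 2 years are about 2.13 times as high in the access group.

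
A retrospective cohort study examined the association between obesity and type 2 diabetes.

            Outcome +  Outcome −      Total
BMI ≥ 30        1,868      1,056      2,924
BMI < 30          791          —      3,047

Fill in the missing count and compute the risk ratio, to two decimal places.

The missing cell is in the unexposed row: 3047 − 791 = 2256.
So a = 1868, b = 1056, c = 791, d = 2256.
RR = [a/(a+b)] / [c/(c+d)] = (1868/2924) / (791/3047) = 0.63885/0.25960 = 2.46091

2.46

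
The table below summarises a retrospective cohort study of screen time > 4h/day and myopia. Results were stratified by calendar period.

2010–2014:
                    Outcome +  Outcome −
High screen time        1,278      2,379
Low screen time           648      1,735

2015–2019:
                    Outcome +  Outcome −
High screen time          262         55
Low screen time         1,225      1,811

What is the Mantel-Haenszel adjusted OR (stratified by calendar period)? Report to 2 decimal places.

OR_MH = Σ(aᵢdᵢ/nᵢ) / Σ(bᵢcᵢ/nᵢ), where nᵢ is the stratum total.
Stratum 1 (2010–2014): n = 6040; a·d/n = 1278·1735/6040 = 367.1076; b·c/n = 2379·648/6040 = 255.2305
Stratum 2 (2015–2019): n = 3353; a·d/n = 262·1811/3353 = 141.5097; b·c/n = 55·1225/3353 = 20.0939
OR_MH = (367.1076 + 141.5097) / (255.2305 + 20.0939) = 508.6173 / 275.3244 = 1.84734

1.85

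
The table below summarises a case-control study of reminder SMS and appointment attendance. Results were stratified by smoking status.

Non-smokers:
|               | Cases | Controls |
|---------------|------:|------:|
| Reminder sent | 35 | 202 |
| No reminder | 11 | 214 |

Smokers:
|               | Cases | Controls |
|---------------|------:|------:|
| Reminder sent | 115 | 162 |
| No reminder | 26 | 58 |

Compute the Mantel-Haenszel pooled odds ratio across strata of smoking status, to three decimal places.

2.105

OR_MH = Σ(aᵢdᵢ/nᵢ) / Σ(bᵢcᵢ/nᵢ), where nᵢ is the stratum total.
Stratum 1 (Non-smokers): n = 462; a·d/n = 35·214/462 = 16.2121; b·c/n = 202·11/462 = 4.8095
Stratum 2 (Smokers): n = 361; a·d/n = 115·58/361 = 18.4765; b·c/n = 162·26/361 = 11.6676
OR_MH = (16.2121 + 18.4765) / (4.8095 + 11.6676) = 34.6886 / 16.4771 = 2.10526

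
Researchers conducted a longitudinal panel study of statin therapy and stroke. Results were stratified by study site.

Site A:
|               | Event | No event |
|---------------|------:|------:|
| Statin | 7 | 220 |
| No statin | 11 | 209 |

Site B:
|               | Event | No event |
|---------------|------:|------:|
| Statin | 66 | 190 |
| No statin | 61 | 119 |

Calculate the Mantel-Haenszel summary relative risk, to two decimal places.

0.74

RR_MH = Σ(aᵢ·n₀ᵢ/nᵢ) / Σ(cᵢ·n₁ᵢ/nᵢ), with n₁ᵢ = aᵢ+bᵢ (exposed), n₀ᵢ = cᵢ+dᵢ (unexposed), nᵢ = n₁ᵢ+n₀ᵢ.
Stratum 1 (Site A): n₁ = 227, n₀ = 220, n = 447; a·n₀/n = 7·220/447 = 3.4452; c·n₁/n = 11·227/447 = 5.5861
Stratum 2 (Site B): n₁ = 256, n₀ = 180, n = 436; a·n₀/n = 66·180/436 = 27.2477; c·n₁/n = 61·256/436 = 35.8165
RR_MH = (3.4452 + 27.2477) / (5.5861 + 35.8165) = 30.6929 / 41.4026 = 0.74133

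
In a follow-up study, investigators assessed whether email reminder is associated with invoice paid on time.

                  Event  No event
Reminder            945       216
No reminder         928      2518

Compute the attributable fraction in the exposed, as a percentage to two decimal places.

Cells: a = 945, b = 216, c = 928, d = 2518.
Risk in exposed = 945/1161 = 0.81395; risk in unexposed = 928/3446 = 0.26930.
RR = 0.81395/0.26930 = 3.02250
AR% = (RR − 1)/RR × 100 = (3.02250 − 1)/3.02250 × 100 = 66.9148%

66.91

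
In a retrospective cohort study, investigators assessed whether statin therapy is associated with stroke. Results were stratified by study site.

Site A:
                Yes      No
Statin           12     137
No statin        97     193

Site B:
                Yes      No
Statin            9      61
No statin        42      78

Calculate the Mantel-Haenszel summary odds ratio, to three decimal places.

OR_MH = Σ(aᵢdᵢ/nᵢ) / Σ(bᵢcᵢ/nᵢ), where nᵢ is the stratum total.
Stratum 1 (Site A): n = 439; a·d/n = 12·193/439 = 5.2756; b·c/n = 137·97/439 = 30.2711
Stratum 2 (Site B): n = 190; a·d/n = 9·78/190 = 3.6947; b·c/n = 61·42/190 = 13.4842
OR_MH = (5.2756 + 3.6947) / (30.2711 + 13.4842) = 8.9704 / 43.7553 = 0.20501

0.205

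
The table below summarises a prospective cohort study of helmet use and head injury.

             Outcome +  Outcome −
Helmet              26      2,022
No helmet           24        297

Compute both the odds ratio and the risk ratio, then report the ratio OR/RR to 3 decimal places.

0.937

Cells: a = 26, b = 2022, c = 24, d = 297.
OR = (26·297)/(2022·24) = 7722/48528 = 0.15912
Risk in exposed = 26/2048 = 0.01270; risk in unexposed = 24/321 = 0.07477; RR = 0.16980
OR/RR = 0.15912 / 0.16980 = 0.93713
The outcome is rare in both groups, so OR ≈ RR (ratio near 1).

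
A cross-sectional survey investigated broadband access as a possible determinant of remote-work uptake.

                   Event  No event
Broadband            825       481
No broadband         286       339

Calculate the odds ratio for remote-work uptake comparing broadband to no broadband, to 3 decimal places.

2.033

Cells: a = 825, b = 481, c = 286, d = 339.
OR = (a·d)/(b·c) = (825 × 339) / (481 × 286) = 279675 / 137566 = 2.03302
The odds of remote-work uptake are about 2.03 times as high in the broadband group.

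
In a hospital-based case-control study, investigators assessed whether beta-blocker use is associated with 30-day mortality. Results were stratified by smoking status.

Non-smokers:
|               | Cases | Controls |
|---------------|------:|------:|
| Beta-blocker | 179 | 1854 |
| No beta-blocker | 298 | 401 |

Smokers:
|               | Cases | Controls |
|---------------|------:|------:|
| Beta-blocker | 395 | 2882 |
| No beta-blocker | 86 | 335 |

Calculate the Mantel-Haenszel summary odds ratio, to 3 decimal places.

0.230

OR_MH = Σ(aᵢdᵢ/nᵢ) / Σ(bᵢcᵢ/nᵢ), where nᵢ is the stratum total.
Stratum 1 (Non-smokers): n = 2732; a·d/n = 179·401/2732 = 26.2734; b·c/n = 1854·298/2732 = 202.2299
Stratum 2 (Smokers): n = 3698; a·d/n = 395·335/3698 = 35.7829; b·c/n = 2882·86/3698 = 67.0233
OR_MH = (26.2734 + 35.7829) / (202.2299 + 67.0233) = 62.0563 / 269.2531 = 0.23048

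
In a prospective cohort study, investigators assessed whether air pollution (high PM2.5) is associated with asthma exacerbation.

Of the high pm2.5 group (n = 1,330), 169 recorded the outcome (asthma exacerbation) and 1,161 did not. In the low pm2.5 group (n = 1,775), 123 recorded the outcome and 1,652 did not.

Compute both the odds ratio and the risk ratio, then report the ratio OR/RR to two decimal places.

1.07

From the description: a = 169, b = 1161, c = 123, d = 1652.
OR = (169·1652)/(1161·123) = 279188/142803 = 1.95506
Risk in exposed = 169/1330 = 0.12707; risk in unexposed = 123/1775 = 0.06930; RR = 1.83370
OR/RR = 1.95506 / 1.83370 = 1.06618
The outcome is not rare, so the OR lies further from 1 than the RR.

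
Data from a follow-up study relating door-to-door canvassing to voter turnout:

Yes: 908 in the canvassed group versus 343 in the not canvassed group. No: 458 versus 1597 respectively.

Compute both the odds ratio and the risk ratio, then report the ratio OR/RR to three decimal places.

From the description: a = 908, b = 458, c = 343, d = 1597.
OR = (908·1597)/(458·343) = 1450076/157094 = 9.23063
Risk in exposed = 908/1366 = 0.66471; risk in unexposed = 343/1940 = 0.17680; RR = 3.75961
OR/RR = 9.23063 / 3.75961 = 2.45521
The outcome is not rare, so the OR lies further from 1 than the RR.

2.455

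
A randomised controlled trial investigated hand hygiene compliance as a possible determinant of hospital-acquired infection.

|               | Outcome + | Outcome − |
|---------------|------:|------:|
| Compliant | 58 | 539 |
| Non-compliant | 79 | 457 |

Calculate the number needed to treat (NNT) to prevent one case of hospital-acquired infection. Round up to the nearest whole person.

20

Risk in treated group = 58/597 = 0.09715; risk in control = 79/536 = 0.14739.
Absolute risk reduction = 0.14739 − 0.09715 = 0.05024
NNT = 1 / ARR = 1 / 0.05024 = 19.906 → round up → 20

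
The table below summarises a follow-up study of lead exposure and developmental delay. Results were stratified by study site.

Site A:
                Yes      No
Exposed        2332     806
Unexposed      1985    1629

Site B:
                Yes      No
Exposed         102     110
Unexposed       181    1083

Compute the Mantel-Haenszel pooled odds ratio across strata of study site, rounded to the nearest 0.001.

2.545

OR_MH = Σ(aᵢdᵢ/nᵢ) / Σ(bᵢcᵢ/nᵢ), where nᵢ is the stratum total.
Stratum 1 (Site A): n = 6752; a·d/n = 2332·1629/6752 = 562.6226; b·c/n = 806·1985/6752 = 236.9535
Stratum 2 (Site B): n = 1476; a·d/n = 102·1083/1476 = 74.8415; b·c/n = 110·181/1476 = 13.4892
OR_MH = (562.6226 + 74.8415) / (236.9535 + 13.4892) = 637.4641 / 250.4427 = 2.54535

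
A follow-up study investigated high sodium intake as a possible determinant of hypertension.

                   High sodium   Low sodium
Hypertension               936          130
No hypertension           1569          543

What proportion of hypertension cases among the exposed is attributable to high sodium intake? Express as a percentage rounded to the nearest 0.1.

Reading the table with exposure as columns: a = 936 (High sodium, case), b = 1569 (High sodium, non-case), c = 130 (Low sodium, case), d = 543.
Risk in exposed = 936/2505 = 0.37365; risk in unexposed = 130/673 = 0.19316.
RR = 0.37365/0.19316 = 1.93437
AR% = (RR − 1)/RR × 100 = (1.93437 − 1)/1.93437 × 100 = 48.3036%

48.3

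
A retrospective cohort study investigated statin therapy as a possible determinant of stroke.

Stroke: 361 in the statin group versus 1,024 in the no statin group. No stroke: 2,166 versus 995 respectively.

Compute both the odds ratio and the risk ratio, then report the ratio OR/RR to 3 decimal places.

0.575

From the description: a = 361, b = 2166, c = 1024, d = 995.
OR = (361·995)/(2166·1024) = 359195/2217984 = 0.16195
Risk in exposed = 361/2527 = 0.14286; risk in unexposed = 1024/2019 = 0.50718; RR = 0.28167
OR/RR = 0.16195 / 0.28167 = 0.57495
The outcome is not rare, so the OR lies further from 1 than the RR.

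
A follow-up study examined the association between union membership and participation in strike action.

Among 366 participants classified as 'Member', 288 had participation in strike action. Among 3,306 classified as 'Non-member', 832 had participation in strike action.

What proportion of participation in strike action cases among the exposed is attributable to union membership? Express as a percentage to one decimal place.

68.0

From the description: a = 288, b = 78, c = 832, d = 2474.
Risk in exposed = 288/366 = 0.78689; risk in unexposed = 832/3306 = 0.25166.
RR = 0.78689/0.25166 = 3.12673
AR% = (RR − 1)/RR × 100 = (3.12673 − 1)/3.12673 × 100 = 68.0177%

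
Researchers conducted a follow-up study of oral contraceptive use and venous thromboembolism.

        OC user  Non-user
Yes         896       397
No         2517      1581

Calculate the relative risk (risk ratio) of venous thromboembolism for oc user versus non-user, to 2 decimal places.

1.31

Reading the table with exposure as columns: a = 896 (OC user, case), b = 2517 (OC user, non-case), c = 397 (Non-user, case), d = 1581.
Risk in exposed = 896/3413 = 0.26253; risk in unexposed = 397/1978 = 0.20071.
RR = 0.26253 / 0.20071 = 1.30800
The risk among the exposed is 1.31 times that among the unexposed.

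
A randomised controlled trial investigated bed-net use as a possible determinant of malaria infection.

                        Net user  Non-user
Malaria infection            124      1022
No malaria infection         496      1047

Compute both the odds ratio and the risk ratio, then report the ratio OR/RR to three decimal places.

0.633

Reading the table with exposure as columns: a = 124 (Net user, case), b = 496 (Net user, non-case), c = 1022 (Non-user, case), d = 1047.
OR = (124·1047)/(496·1022) = 129828/506912 = 0.25612
Risk in exposed = 124/620 = 0.20000; risk in unexposed = 1022/2069 = 0.49396; RR = 0.40489
OR/RR = 0.25612 / 0.40489 = 0.63255
The outcome is not rare, so the OR lies further from 1 than the RR.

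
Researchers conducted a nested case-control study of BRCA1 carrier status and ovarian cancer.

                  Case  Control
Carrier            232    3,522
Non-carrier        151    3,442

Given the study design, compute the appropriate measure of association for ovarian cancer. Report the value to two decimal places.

1.50

Cells: a = 232, b = 3522, c = 151, d = 3442.
This is a nested case-control study: participants were sampled on outcome status, so risks in the source population cannot be estimated directly — relative risk is not valid here. The odds ratio is the appropriate measure.
OR = (a·d)/(b·c) = (232 × 3442) / (3522 × 151) = 798544 / 531822 = 1.50152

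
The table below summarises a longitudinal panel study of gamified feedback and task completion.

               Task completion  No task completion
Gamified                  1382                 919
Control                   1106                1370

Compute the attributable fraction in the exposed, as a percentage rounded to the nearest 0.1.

25.6

Cells: a = 1382, b = 919, c = 1106, d = 1370.
Risk in exposed = 1382/2301 = 0.60061; risk in unexposed = 1106/2476 = 0.44669.
RR = 0.60061/0.44669 = 1.34458
AR% = (RR − 1)/RR × 100 = (1.34458 − 1)/1.34458 × 100 = 25.6274%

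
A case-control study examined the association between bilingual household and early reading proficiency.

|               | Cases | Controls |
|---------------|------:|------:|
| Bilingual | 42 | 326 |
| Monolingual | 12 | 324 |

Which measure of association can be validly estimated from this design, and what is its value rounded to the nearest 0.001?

Cells: a = 42, b = 326, c = 12, d = 324.
This is a case-control study: participants were sampled on outcome status, so risks in the source population cannot be estimated directly — relative risk is not valid here. The odds ratio is the appropriate measure.
OR = (a·d)/(b·c) = (42 × 324) / (326 × 12) = 13608 / 3912 = 3.47853

3.479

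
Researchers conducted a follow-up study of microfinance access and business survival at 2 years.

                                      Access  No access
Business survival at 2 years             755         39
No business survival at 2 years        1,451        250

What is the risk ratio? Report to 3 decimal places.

2.536

Reading the table with exposure as columns: a = 755 (Access, case), b = 1451 (Access, non-case), c = 39 (No access, case), d = 250.
Risk in exposed = 755/2206 = 0.34225; risk in unexposed = 39/289 = 0.13495.
RR = 0.34225 / 0.13495 = 2.53615
The risk among the exposed is 2.54 times that among the unexposed.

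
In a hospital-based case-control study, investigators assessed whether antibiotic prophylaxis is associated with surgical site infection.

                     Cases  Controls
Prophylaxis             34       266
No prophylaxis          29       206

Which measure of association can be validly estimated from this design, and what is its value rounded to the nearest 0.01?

0.91

Cells: a = 34, b = 266, c = 29, d = 206.
This is a hospital-based case-control study: participants were sampled on outcome status, so risks in the source population cannot be estimated directly — relative risk is not valid here. The odds ratio is the appropriate measure.
OR = (a·d)/(b·c) = (34 × 206) / (266 × 29) = 7004 / 7714 = 0.90796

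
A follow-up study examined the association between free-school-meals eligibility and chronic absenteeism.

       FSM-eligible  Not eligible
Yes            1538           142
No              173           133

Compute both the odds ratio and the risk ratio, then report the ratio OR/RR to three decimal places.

4.783

Reading the table with exposure as columns: a = 1538 (FSM-eligible, case), b = 173 (FSM-eligible, non-case), c = 142 (Not eligible, case), d = 133.
OR = (1538·133)/(173·142) = 204554/24566 = 8.32671
Risk in exposed = 1538/1711 = 0.89889; risk in unexposed = 142/275 = 0.51636; RR = 1.74081
OR/RR = 8.32671 / 1.74081 = 4.78325
The outcome is not rare, so the OR lies further from 1 than the RR.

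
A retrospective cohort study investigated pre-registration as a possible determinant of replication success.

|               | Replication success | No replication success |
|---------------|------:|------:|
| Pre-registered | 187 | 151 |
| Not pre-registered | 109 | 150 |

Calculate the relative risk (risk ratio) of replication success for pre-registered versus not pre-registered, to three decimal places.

Cells: a = 187, b = 151, c = 109, d = 150.
Risk in exposed = 187/338 = 0.55325; risk in unexposed = 109/259 = 0.42085.
RR = 0.55325 / 0.42085 = 1.31461
The risk among the exposed is 1.31 times that among the unexposed.

1.315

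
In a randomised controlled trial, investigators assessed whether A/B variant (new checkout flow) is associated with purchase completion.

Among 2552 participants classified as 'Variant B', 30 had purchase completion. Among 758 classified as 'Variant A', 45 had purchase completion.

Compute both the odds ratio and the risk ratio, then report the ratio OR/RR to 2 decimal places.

From the description: a = 30, b = 2522, c = 45, d = 713.
OR = (30·713)/(2522·45) = 21390/113490 = 0.18847
Risk in exposed = 30/2552 = 0.01176; risk in unexposed = 45/758 = 0.05937; RR = 0.19801
OR/RR = 0.18847 / 0.19801 = 0.95182
The outcome is rare in both groups, so OR ≈ RR (ratio near 1).

0.95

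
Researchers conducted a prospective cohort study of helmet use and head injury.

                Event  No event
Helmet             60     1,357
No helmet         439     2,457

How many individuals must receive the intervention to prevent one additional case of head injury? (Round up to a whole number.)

10

Risk in treated group = 60/1417 = 0.04234; risk in control = 439/2896 = 0.15159.
Absolute risk reduction = 0.15159 − 0.04234 = 0.10925
NNT = 1 / ARR = 1 / 0.10925 = 9.154 → round up → 10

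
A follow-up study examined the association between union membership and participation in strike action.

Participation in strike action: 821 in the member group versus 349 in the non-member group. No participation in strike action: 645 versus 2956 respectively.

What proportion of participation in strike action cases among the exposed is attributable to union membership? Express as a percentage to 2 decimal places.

From the description: a = 821, b = 645, c = 349, d = 2956.
Risk in exposed = 821/1466 = 0.56003; risk in unexposed = 349/3305 = 0.10560.
RR = 0.56003/0.10560 = 5.30341
AR% = (RR − 1)/RR × 100 = (5.30341 − 1)/5.30341 × 100 = 81.1442%

81.14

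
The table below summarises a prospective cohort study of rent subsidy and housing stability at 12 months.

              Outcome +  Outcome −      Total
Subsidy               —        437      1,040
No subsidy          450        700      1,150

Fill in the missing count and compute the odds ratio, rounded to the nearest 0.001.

The missing cell is in the exposed row: 1040 − 437 = 603.
So a = 603, b = 437, c = 450, d = 700.
OR = (a·d)/(b·c) = (603 × 700) / (437 × 450) = 422100 / 196650 = 2.14645

2.146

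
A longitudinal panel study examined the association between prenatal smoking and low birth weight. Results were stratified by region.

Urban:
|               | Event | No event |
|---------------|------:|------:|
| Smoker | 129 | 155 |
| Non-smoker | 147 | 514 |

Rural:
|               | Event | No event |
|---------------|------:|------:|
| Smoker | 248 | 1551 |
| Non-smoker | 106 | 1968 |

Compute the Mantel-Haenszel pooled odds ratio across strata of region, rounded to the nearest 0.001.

OR_MH = Σ(aᵢdᵢ/nᵢ) / Σ(bᵢcᵢ/nᵢ), where nᵢ is the stratum total.
Stratum 1 (Urban): n = 945; a·d/n = 129·514/945 = 70.1651; b·c/n = 155·147/945 = 24.1111
Stratum 2 (Rural): n = 3873; a·d/n = 248·1968/3873 = 126.0170; b·c/n = 1551·106/3873 = 42.4493
OR_MH = (70.1651 + 126.0170) / (24.1111 + 42.4493) = 196.1821 / 66.5604 = 2.94743

2.947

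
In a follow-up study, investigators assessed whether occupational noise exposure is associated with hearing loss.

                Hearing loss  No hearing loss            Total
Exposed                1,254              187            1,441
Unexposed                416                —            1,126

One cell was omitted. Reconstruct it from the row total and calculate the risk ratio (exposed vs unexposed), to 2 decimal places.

The missing cell is in the unexposed row: 1126 − 416 = 710.
So a = 1254, b = 187, c = 416, d = 710.
RR = [a/(a+b)] / [c/(c+d)] = (1254/1441) / (416/1126) = 0.87023/0.36945 = 2.35548

2.36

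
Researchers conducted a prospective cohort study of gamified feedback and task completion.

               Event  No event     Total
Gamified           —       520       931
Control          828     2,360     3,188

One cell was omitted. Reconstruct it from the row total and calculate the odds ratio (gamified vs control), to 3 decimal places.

2.253

The missing cell is in the exposed row: 931 − 520 = 411.
So a = 411, b = 520, c = 828, d = 2360.
OR = (a·d)/(b·c) = (411 × 2360) / (520 × 828) = 969960 / 430560 = 2.25279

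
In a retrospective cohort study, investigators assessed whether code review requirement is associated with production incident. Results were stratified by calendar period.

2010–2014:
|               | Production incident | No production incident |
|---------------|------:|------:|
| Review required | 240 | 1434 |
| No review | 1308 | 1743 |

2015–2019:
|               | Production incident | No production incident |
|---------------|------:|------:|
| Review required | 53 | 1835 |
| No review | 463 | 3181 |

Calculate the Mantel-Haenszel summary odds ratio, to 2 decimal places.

OR_MH = Σ(aᵢdᵢ/nᵢ) / Σ(bᵢcᵢ/nᵢ), where nᵢ is the stratum total.
Stratum 1 (2010–2014): n = 4725; a·d/n = 240·1743/4725 = 88.5333; b·c/n = 1434·1308/4725 = 396.9676
Stratum 2 (2015–2019): n = 5532; a·d/n = 53·3181/5532 = 30.4760; b·c/n = 1835·463/5532 = 153.5801
OR_MH = (88.5333 + 30.4760) / (396.9676 + 153.5801) = 119.0093 / 550.5477 = 0.21617

0.22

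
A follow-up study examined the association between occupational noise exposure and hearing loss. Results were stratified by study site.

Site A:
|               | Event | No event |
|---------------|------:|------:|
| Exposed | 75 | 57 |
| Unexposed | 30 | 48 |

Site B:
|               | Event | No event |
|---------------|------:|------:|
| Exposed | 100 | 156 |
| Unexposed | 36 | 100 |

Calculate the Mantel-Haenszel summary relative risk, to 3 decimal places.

RR_MH = Σ(aᵢ·n₀ᵢ/nᵢ) / Σ(cᵢ·n₁ᵢ/nᵢ), with n₁ᵢ = aᵢ+bᵢ (exposed), n₀ᵢ = cᵢ+dᵢ (unexposed), nᵢ = n₁ᵢ+n₀ᵢ.
Stratum 1 (Site A): n₁ = 132, n₀ = 78, n = 210; a·n₀/n = 75·78/210 = 27.8571; c·n₁/n = 30·132/210 = 18.8571
Stratum 2 (Site B): n₁ = 256, n₀ = 136, n = 392; a·n₀/n = 100·136/392 = 34.6939; c·n₁/n = 36·256/392 = 23.5102
RR_MH = (27.8571 + 34.6939) / (18.8571 + 23.5102) = 62.5510 / 42.3673 = 1.47640

1.476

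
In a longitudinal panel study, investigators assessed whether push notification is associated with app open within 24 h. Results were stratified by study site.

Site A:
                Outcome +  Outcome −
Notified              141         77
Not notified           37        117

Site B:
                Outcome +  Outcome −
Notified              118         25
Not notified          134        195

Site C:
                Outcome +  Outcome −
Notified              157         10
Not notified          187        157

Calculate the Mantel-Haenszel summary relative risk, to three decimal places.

1.996

RR_MH = Σ(aᵢ·n₀ᵢ/nᵢ) / Σ(cᵢ·n₁ᵢ/nᵢ), with n₁ᵢ = aᵢ+bᵢ (exposed), n₀ᵢ = cᵢ+dᵢ (unexposed), nᵢ = n₁ᵢ+n₀ᵢ.
Stratum 1 (Site A): n₁ = 218, n₀ = 154, n = 372; a·n₀/n = 141·154/372 = 58.3710; c·n₁/n = 37·218/372 = 21.6828
Stratum 2 (Site B): n₁ = 143, n₀ = 329, n = 472; a·n₀/n = 118·329/472 = 82.2500; c·n₁/n = 134·143/472 = 40.5975
Stratum 3 (Site C): n₁ = 167, n₀ = 344, n = 511; a·n₀/n = 157·344/511 = 105.6908; c·n₁/n = 187·167/511 = 61.1135
RR_MH = (58.3710 + 82.2500 + 105.6908) / (21.6828 + 40.5975 + 61.1135) = 246.3118 / 123.3938 = 1.99614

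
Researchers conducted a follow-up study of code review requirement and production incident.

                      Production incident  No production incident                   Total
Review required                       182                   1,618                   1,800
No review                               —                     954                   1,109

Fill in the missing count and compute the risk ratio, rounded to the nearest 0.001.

0.723

The missing cell is in the unexposed row: 1109 − 954 = 155.
So a = 182, b = 1618, c = 155, d = 954.
RR = [a/(a+b)] / [c/(c+d)] = (182/1800) / (155/1109) = 0.10111/0.13977 = 0.72343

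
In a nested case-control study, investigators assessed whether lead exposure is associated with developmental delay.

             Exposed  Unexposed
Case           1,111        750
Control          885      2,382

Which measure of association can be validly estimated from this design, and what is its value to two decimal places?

3.99

Reading the table with exposure as columns: a = 1111 (Exposed, case), b = 885 (Exposed, non-case), c = 750 (Unexposed, case), d = 2382.
This is a nested case-control study: participants were sampled on outcome status, so risks in the source population cannot be estimated directly — relative risk is not valid here. The odds ratio is the appropriate measure.
OR = (a·d)/(b·c) = (1111 × 2382) / (885 × 750) = 2646402 / 663750 = 3.98705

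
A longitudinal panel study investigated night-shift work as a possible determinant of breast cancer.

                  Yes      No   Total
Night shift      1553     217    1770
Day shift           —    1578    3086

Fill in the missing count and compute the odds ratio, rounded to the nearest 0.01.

7.49

The missing cell is in the unexposed row: 3086 − 1578 = 1508.
So a = 1553, b = 217, c = 1508, d = 1578.
OR = (a·d)/(b·c) = (1553 × 1578) / (217 × 1508) = 2450634 / 327236 = 7.48889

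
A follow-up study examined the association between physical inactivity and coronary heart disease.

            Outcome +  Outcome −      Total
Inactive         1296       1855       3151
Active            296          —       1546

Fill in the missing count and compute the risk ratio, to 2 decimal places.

The missing cell is in the unexposed row: 1546 − 296 = 1250.
So a = 1296, b = 1855, c = 296, d = 1250.
RR = [a/(a+b)] / [c/(c+d)] = (1296/3151) / (296/1546) = 0.41130/0.19146 = 2.14820

2.15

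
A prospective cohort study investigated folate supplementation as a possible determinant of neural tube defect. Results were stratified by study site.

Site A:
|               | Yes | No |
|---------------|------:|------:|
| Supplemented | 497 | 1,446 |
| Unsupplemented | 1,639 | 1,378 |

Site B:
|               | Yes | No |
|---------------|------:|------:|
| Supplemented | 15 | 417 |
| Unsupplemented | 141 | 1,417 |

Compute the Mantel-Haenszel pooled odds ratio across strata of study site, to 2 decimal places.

0.29

OR_MH = Σ(aᵢdᵢ/nᵢ) / Σ(bᵢcᵢ/nᵢ), where nᵢ is the stratum total.
Stratum 1 (Site A): n = 4960; a·d/n = 497·1378/4960 = 138.0778; b·c/n = 1446·1639/4960 = 477.8214
Stratum 2 (Site B): n = 1990; a·d/n = 15·1417/1990 = 10.6809; b·c/n = 417·141/1990 = 29.5462
OR_MH = (138.0778 + 10.6809) / (477.8214 + 29.5462) = 148.7587 / 507.3676 = 0.29320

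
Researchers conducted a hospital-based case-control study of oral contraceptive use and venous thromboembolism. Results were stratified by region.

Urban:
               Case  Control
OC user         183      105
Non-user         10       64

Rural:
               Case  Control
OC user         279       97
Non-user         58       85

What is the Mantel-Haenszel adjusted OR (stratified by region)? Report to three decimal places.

OR_MH = Σ(aᵢdᵢ/nᵢ) / Σ(bᵢcᵢ/nᵢ), where nᵢ is the stratum total.
Stratum 1 (Urban): n = 362; a·d/n = 183·64/362 = 32.3536; b·c/n = 105·10/362 = 2.9006
Stratum 2 (Rural): n = 519; a·d/n = 279·85/519 = 45.6936; b·c/n = 97·58/519 = 10.8401
OR_MH = (32.3536 + 45.6936) / (2.9006 + 10.8401) = 78.0472 / 13.7406 = 5.68003

5.680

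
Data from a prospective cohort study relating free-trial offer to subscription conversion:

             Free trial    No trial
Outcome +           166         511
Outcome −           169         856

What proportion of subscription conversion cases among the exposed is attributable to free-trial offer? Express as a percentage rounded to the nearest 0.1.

Reading the table with exposure as columns: a = 166 (Free trial, case), b = 169 (Free trial, non-case), c = 511 (No trial, case), d = 856.
Risk in exposed = 166/335 = 0.49552; risk in unexposed = 511/1367 = 0.37381.
RR = 0.49552/0.37381 = 1.32560
AR% = (RR − 1)/RR × 100 = (1.32560 − 1)/1.32560 × 100 = 24.5622%

24.6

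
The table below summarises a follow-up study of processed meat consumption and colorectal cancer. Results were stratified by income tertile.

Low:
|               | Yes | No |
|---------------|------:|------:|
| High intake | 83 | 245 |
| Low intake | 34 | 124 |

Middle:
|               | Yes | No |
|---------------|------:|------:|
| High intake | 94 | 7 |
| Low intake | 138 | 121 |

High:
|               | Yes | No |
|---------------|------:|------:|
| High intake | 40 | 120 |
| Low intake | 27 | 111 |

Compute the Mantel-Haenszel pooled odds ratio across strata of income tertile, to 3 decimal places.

2.205

OR_MH = Σ(aᵢdᵢ/nᵢ) / Σ(bᵢcᵢ/nᵢ), where nᵢ is the stratum total.
Stratum 1 (Low): n = 486; a·d/n = 83·124/486 = 21.1770; b·c/n = 245·34/486 = 17.1399
Stratum 2 (Middle): n = 360; a·d/n = 94·121/360 = 31.5944; b·c/n = 7·138/360 = 2.6833
Stratum 3 (High): n = 298; a·d/n = 40·111/298 = 14.8993; b·c/n = 120·27/298 = 10.8725
OR_MH = (21.1770 + 31.5944 + 14.8993) / (17.1399 + 2.6833 + 10.8725) = 67.6707 / 30.6957 = 2.20456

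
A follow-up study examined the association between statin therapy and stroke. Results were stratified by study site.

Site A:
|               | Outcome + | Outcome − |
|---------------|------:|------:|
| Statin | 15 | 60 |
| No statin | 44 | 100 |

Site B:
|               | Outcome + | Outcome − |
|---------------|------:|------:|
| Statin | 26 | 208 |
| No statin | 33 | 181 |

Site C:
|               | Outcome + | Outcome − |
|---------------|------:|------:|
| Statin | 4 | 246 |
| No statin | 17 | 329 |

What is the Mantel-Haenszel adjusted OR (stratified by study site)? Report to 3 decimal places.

0.569

OR_MH = Σ(aᵢdᵢ/nᵢ) / Σ(bᵢcᵢ/nᵢ), where nᵢ is the stratum total.
Stratum 1 (Site A): n = 219; a·d/n = 15·100/219 = 6.8493; b·c/n = 60·44/219 = 12.0548
Stratum 2 (Site B): n = 448; a·d/n = 26·181/448 = 10.5045; b·c/n = 208·33/448 = 15.3214
Stratum 3 (Site C): n = 596; a·d/n = 4·329/596 = 2.2081; b·c/n = 246·17/596 = 7.0168
OR_MH = (6.8493 + 10.5045 + 2.2081) / (12.0548 + 15.3214 + 7.0168) = 19.5618 / 34.3930 = 0.56877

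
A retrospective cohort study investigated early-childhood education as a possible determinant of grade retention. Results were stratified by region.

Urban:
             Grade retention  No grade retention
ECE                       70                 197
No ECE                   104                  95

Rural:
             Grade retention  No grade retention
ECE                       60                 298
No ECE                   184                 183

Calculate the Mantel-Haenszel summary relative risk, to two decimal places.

RR_MH = Σ(aᵢ·n₀ᵢ/nᵢ) / Σ(cᵢ·n₁ᵢ/nᵢ), with n₁ᵢ = aᵢ+bᵢ (exposed), n₀ᵢ = cᵢ+dᵢ (unexposed), nᵢ = n₁ᵢ+n₀ᵢ.
Stratum 1 (Urban): n₁ = 267, n₀ = 199, n = 466; a·n₀/n = 70·199/466 = 29.8927; c·n₁/n = 104·267/466 = 59.5880
Stratum 2 (Rural): n₁ = 358, n₀ = 367, n = 725; a·n₀/n = 60·367/725 = 30.3724; c·n₁/n = 184·358/725 = 90.8579
RR_MH = (29.8927 + 30.3724) / (59.5880 + 90.8579) = 60.2651 / 150.4459 = 0.40058

0.40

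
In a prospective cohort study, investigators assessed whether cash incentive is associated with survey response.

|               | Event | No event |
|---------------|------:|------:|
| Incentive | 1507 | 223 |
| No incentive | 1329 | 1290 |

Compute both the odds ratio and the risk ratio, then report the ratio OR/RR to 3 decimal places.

Cells: a = 1507, b = 223, c = 1329, d = 1290.
OR = (1507·1290)/(223·1329) = 1944030/296367 = 6.55954
Risk in exposed = 1507/1730 = 0.87110; risk in unexposed = 1329/2619 = 0.50745; RR = 1.71663
OR/RR = 6.55954 / 1.71663 = 3.82116
The outcome is not rare, so the OR lies further from 1 than the RR.

3.821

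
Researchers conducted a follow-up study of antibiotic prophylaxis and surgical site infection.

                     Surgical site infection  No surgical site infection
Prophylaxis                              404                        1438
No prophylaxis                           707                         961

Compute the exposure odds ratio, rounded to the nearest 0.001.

0.382

Cells: a = 404, b = 1438, c = 707, d = 961.
OR = (a·d)/(b·c) = (404 × 961) / (1438 × 707) = 388244 / 1016666 = 0.38188
Exposure is associated with lower odds of surgical site infection (OR = 0.38 < 1).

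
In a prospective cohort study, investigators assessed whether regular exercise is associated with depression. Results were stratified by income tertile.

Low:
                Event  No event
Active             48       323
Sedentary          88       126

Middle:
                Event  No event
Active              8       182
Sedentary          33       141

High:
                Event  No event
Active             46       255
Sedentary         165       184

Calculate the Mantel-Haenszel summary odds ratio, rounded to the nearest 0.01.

OR_MH = Σ(aᵢdᵢ/nᵢ) / Σ(bᵢcᵢ/nᵢ), where nᵢ is the stratum total.
Stratum 1 (Low): n = 585; a·d/n = 48·126/585 = 10.3385; b·c/n = 323·88/585 = 48.5880
Stratum 2 (Middle): n = 364; a·d/n = 8·141/364 = 3.0989; b·c/n = 182·33/364 = 16.5000
Stratum 3 (High): n = 650; a·d/n = 46·184/650 = 13.0215; b·c/n = 255·165/650 = 64.7308
OR_MH = (10.3385 + 3.0989 + 13.0215) / (48.5880 + 16.5000 + 64.7308) = 26.4589 / 129.8188 = 0.20381

0.20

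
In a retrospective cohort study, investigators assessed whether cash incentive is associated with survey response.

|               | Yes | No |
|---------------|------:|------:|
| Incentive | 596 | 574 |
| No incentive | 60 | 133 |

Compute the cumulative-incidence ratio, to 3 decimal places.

Cells: a = 596, b = 574, c = 60, d = 133.
Risk in exposed = 596/1170 = 0.50940; risk in unexposed = 60/193 = 0.31088.
RR = 0.50940 / 0.31088 = 1.63858
The risk among the exposed is 1.64 times that among the unexposed.

1.639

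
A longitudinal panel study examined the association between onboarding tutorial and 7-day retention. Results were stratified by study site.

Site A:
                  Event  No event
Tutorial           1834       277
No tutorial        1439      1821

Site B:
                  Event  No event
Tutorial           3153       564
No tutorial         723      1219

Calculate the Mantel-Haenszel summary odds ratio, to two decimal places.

OR_MH = Σ(aᵢdᵢ/nᵢ) / Σ(bᵢcᵢ/nᵢ), where nᵢ is the stratum total.
Stratum 1 (Site A): n = 5371; a·d/n = 1834·1821/5371 = 621.8049; b·c/n = 277·1439/5371 = 74.2139
Stratum 2 (Site B): n = 5659; a·d/n = 3153·1219/5659 = 679.1848; b·c/n = 564·723/5659 = 72.0573
OR_MH = (621.8049 + 679.1848) / (74.2139 + 72.0573) = 1300.9897 / 146.2712 = 8.89437

8.89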